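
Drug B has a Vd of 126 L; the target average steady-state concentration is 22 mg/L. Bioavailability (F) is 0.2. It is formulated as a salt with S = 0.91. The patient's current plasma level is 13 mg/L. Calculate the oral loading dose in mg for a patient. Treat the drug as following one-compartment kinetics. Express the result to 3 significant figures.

6230 mg

Concentration deficit ΔC = 22 − 13 = 9.000 mg/L
LD = Vd × ΔC / F / S = 126.0 × 9.000 / 0.2 / 0.91 = 6231 mg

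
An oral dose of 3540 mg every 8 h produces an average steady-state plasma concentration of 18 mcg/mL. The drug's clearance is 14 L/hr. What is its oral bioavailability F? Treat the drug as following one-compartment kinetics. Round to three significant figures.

F·D/τ = CL·Css at steady state → F = CL·Css·τ / D.
F = 14 × 18 × 8 / 3540 = 0.569

0.569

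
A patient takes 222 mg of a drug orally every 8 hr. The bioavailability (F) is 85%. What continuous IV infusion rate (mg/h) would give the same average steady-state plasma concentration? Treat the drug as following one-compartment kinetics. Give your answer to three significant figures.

23.6 mg/h

Equivalent systemic input: infusion rate = F·D/τ.
Rate = 0.85 × 222 / 8 = 23.59 mg/h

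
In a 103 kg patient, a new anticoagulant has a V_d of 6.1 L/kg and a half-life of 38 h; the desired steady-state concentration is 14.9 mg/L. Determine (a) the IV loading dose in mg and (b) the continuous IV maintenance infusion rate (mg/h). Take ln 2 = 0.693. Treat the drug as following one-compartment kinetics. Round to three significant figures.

Vd(total) = 103 kg × 6.1 L/kg = 628.3 L
LD = Vd × C = 628.3 × 14.9 = 9362 mg
CL = 0.693 × Vd / t½ = 0.693 × 628.3 / 38 = 11.46 L/h
Infusion rate = CL × Css = 11.46 × 14.9 = 170.8 mg/h

(a) 9360 mg; (b) 171 mg/h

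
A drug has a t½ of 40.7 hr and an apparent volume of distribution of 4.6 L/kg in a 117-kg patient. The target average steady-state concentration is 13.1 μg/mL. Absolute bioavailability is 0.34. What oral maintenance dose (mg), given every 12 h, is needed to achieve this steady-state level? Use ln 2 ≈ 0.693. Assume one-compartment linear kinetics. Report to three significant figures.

4240 mg

Vd(total) = 117 kg × 4.6 L/kg = 538.2 L
CL = 0.693 × Vd / t½ = 0.693 × 538.2 / 40.7 = 9.164 L/h
D = CL × Css × τ / F = 9.164 × 13.1 × 12 / 0.34 = 4237 mg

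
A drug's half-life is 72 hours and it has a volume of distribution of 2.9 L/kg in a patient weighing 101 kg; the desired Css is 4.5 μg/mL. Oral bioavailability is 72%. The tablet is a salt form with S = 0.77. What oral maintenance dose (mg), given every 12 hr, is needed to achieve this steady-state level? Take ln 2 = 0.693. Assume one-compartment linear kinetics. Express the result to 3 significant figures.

275 mg

Vd = 2.9 L/kg × 101 kg = 292.9 L
CL = ln 2 · Vd / t½ = 0.693 × 292.9 / 72 = 2.819 L/h
D = CL × Css × τ / F / S = 2.819 × 4.5 × 12 / 0.72 / 0.77 = 274.6 mg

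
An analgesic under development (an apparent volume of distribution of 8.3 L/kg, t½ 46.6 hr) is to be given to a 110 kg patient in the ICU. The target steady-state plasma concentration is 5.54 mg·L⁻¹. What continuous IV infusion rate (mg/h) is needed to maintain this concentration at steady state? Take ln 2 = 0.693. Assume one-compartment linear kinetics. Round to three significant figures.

Total Vd = 8.3 × 110 = 913.0 L
CL = ln 2 · Vd / t½ = 0.693 × 913.0 / 46.6 = 13.58 L/h
Infusion rate = CL × Css = 13.58 × 5.54 = 75.23 mg/h

75.2 mg/h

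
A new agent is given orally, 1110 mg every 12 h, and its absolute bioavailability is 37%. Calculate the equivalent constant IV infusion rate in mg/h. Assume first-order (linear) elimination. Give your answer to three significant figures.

34.2 mg/h

Equivalent systemic input: infusion rate = F·D/τ.
Rate = 0.37 × 1110 / 12 = 34.23 mg/h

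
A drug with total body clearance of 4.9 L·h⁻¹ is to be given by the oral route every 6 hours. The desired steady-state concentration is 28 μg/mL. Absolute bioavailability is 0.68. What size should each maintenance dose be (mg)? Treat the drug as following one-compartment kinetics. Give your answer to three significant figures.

D = CL × Css × τ / F = 4.900 × 28 × 6 / 0.68 = 1211 mg

1210 mg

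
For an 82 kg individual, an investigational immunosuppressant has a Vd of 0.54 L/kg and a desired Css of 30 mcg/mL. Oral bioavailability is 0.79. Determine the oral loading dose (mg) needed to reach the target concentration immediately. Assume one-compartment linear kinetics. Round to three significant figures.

Vd = 0.54 L/kg × 82 kg = 44.28 L
LD = Vd × C / F = 44.28 × 30.00 / 0.79 = 1682 mg

1680 mg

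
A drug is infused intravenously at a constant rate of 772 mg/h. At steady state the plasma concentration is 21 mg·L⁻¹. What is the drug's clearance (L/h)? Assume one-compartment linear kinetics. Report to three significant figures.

At steady state, infusion rate = CL × Css, so CL = rate / Css.
CL = 772 / 21 = 36.76 L/h

36.8 L/h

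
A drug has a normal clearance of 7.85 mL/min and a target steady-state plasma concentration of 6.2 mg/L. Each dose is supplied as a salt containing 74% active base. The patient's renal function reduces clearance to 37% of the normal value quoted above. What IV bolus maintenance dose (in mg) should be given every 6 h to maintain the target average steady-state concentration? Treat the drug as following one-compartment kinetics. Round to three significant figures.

8.76 mg

CL = 7.85 mL/min = 7.85 × 0.06 = 0.4710 L/h
Patient clearance = 0.37 × 0.4710 = 0.1743 L/h
D = CL × Css × τ / S = 0.1743 × 6.2 × 6 / 0.74 = 8.762 mg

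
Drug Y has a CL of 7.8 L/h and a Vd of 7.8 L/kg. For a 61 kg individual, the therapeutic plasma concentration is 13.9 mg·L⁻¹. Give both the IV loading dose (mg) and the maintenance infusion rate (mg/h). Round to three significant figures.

(a) 6610 mg; (b) 108 mg/h

Vd(total) = 61 kg × 7.8 L/kg = 475.8 L
LD = Vd · C_target = 475.8 × 13.9 = 6614 mg
Infusion rate = 7.800 L/h × 13.9 mg/L = 108.4 mg/h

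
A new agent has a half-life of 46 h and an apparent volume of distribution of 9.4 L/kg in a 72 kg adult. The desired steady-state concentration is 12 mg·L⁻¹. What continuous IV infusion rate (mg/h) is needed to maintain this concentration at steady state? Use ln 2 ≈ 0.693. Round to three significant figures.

Vd(total) = 72 kg × 9.4 L/kg = 676.8 L
CL = 0.693 × Vd / t½ = 0.693 × 676.8 / 46 = 10.20 L/h
Infusion rate = CL × Css = 10.20 × 12 = 122.4 mg/h

122 mg/h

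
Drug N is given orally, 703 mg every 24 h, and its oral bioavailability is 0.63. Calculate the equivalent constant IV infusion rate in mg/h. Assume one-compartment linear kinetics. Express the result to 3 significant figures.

18.5 mg/h

Equivalent systemic input: infusion rate = F·D/τ.
Rate = 0.63 × 703 / 24 = 18.45 mg/h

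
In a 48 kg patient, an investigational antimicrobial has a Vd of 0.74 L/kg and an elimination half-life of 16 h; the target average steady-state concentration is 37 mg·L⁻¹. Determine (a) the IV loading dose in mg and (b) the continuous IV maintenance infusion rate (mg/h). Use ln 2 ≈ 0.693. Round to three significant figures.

(a) 1310 mg; (b) 56.9 mg/h

Total Vd = 0.74 × 48 = 35.52 L
LD = Vd × C = 35.52 × 37 = 1314 mg
CL = 0.693 × Vd / t½ = 0.693 × 35.52 / 16 = 1.538 L/h
Infusion rate = CL × Css = 1.538 × 37 = 56.91 mg/h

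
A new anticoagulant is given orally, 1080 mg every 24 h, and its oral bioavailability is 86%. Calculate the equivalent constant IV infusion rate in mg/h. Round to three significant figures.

Equivalent systemic input: infusion rate = F·D/τ.
Rate = 0.86 × 1080 / 24 = 38.70 mg/h

38.7 mg/h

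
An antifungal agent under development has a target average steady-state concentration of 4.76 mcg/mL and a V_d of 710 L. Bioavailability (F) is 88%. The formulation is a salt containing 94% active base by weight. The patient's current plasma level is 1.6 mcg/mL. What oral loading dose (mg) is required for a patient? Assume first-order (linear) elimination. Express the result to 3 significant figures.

2710 mg

Concentration deficit ΔC = 4.76 − 1.6 = 3.160 mg/L
LD = Vd × ΔC / F / S = 710.0 × 3.160 / 0.88 / 0.94 = 2712 mg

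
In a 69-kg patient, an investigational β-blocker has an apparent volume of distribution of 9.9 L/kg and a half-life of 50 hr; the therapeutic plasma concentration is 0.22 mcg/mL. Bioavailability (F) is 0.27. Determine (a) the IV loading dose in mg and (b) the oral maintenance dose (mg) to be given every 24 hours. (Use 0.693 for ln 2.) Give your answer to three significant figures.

Vd = 9.9 L/kg × 69 kg = 683.1 L
LD = Vd × C = 683.1 × 0.22 = 150.3 mg
CL = 0.693 × Vd / t½ = 0.693 × 683.1 / 50 = 9.468 L/h
D = CL × Css × τ / F = 9.468 × 0.22 × 24 / 0.27 = 185.2 mg

(a) 150 mg; (b) 185 mg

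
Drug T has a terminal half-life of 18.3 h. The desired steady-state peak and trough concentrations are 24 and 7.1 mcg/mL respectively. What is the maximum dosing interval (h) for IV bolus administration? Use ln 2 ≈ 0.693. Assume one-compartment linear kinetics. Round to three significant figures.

32.2 h

k = 0.693 / t½ = 0.693 / 18.3 = 0.03787 h⁻¹
Between IV bolus doses, concentration decays as C = C₀·e^(−kτ), so C_peak/C_trough = e^(kτ).
τ_max = ln(C_peak/C_trough) / k = ln(24/7.1) / 0.03787 = 1.218 / 0.03787 = 32.16 h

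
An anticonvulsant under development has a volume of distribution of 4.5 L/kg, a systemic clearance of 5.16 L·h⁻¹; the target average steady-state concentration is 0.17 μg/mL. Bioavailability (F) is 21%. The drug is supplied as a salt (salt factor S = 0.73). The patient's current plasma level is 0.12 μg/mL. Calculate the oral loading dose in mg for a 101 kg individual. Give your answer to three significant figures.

Vd(total) = 101 kg × 4.5 L/kg = 454.5 L
Loading dose depends on Vd (not clearance): it fills the distribution volume.
Concentration deficit ΔC = 0.17 − 0.12 = 0.05000 mg/L
LD = Vd × ΔC / F / S = 454.5 × 0.05000 / 0.21 / 0.73 = 148.2 mg

148 mg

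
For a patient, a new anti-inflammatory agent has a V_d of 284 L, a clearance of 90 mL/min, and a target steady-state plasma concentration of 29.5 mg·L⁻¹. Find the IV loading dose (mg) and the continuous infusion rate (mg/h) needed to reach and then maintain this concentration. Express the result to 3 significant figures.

(a) 8380 mg; (b) 159 mg/h

LD = Vd · C_target = 284.0 × 29.5 = 8378 mg
CL = 90 mL/min × 60/1000 = 5.400 L/h
Maintenance infusion rate = CL × Css = 5.400 × 29.5 = 159.3 mg/h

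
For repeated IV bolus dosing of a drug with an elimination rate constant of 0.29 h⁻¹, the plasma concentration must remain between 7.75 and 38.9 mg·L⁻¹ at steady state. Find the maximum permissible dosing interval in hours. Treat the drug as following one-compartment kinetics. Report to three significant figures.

5.56 h

Between IV bolus doses, concentration decays as C = C₀·e^(−kτ), so C_peak/C_trough = e^(kτ).
τ_max = ln(C_peak/C_trough) / k = ln(38.9/7.75) / 0.2900 = 1.613 / 0.2900 = 5.562 h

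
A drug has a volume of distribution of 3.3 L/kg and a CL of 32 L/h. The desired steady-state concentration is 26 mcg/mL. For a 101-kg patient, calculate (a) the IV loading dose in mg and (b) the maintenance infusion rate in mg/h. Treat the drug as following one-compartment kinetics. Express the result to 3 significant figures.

Total Vd = 3.3 × 101 = 333.3 L
LD = Vd · C_target = 333.3 × 26 = 8666 mg
Infusion rate = 32.00 L/h × 26 mg/L = 832.0 mg/h

(a) 8670 mg; (b) 832 mg/h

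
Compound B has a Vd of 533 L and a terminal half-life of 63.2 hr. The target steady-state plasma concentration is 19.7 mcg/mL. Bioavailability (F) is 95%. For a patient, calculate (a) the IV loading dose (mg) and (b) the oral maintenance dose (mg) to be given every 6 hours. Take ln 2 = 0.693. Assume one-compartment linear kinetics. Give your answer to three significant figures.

LD = Vd × C = 533.0 × 19.7 = 10500 mg
CL = 0.693 × Vd / t½ = 0.693 × 533.0 / 63.2 = 5.844 L/h
D = CL × Css × τ / F = 5.844 × 19.7 × 6 / 0.95 = 727.1 mg

(a) 10500 mg; (b) 727 mg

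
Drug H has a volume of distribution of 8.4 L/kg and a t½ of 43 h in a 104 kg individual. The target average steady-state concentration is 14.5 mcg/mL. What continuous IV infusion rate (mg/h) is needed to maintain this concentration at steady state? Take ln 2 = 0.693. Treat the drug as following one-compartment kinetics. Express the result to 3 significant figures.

204 mg/h

Vd = 8.4 L/kg × 104 kg = 873.6 L
CL = ln 2 · Vd / t½ = 0.693 × 873.6 / 43 = 14.08 L/h
Infusion rate = CL × Css = 14.08 × 14.5 = 204.2 mg/h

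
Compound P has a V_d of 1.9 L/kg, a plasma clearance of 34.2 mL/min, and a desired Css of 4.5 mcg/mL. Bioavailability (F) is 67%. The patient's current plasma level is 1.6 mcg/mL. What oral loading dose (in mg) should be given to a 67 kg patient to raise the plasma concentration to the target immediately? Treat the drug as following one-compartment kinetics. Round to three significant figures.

551 mg

Vd(total) = 67 kg × 1.9 L/kg = 127.3 L
The loading dose fills Vd to the target concentration; clearance is irrelevant here.
Concentration deficit ΔC = 4.5 − 1.6 = 2.900 mg/L
LD = Vd × ΔC / F = 127.3 × 2.900 / 0.67 = 551.0 mg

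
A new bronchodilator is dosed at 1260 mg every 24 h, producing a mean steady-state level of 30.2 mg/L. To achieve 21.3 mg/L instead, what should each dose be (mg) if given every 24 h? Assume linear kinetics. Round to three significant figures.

For first-order elimination, Css ∝ F·D/(CL·τ); F and CL are unchanged, so Css ∝ D/τ.
D₂ = D₁ × (Css,target / Css,current) = 1260 × 21.3/30.2 = 888.7 mg

889 mg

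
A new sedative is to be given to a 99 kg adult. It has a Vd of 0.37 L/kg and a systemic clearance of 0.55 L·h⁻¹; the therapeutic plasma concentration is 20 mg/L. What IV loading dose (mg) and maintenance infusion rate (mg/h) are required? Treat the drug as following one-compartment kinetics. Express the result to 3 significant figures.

(a) 733 mg; (b) 11.0 mg/h

Vd = 0.37 L/kg × 99 kg = 36.63 L
Loading dose = Vd × C = 36.63 × 20 = 732.6 mg
Maintenance: replace elimination → rate = CL × Css = 0.5500 × 20 = 11.00 mg/h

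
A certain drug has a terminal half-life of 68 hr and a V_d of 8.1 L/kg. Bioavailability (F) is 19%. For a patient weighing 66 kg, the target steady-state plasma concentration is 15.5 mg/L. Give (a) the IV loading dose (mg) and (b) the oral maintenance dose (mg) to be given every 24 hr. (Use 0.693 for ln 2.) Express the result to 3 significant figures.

(a) 8290 mg; (b) 10700 mg

Vd = 8.1 L/kg × 66 kg = 534.6 L
LD = Vd × C = 534.6 × 15.5 = 8286 mg
CL = 0.693 × Vd / t½ = 0.693 × 534.6 / 68 = 5.448 L/h
D = CL × Css × τ / F = 5.448 × 15.5 × 24 / 0.19 = 10670 mg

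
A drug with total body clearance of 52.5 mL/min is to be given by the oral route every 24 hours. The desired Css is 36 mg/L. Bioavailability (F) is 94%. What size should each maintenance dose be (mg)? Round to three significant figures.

CL = 52.5 mL/min × 60/1000 = 3.150 L/h
D = CL × Css × τ / F = 3.150 × 36 × 24 / 0.94 = 2895 mg

2900 mg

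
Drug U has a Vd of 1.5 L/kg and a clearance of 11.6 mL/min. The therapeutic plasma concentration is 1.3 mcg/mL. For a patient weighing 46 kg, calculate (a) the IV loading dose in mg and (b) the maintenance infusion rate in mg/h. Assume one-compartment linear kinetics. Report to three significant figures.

(a) 89.7 mg; (b) 0.905 mg/h

Total Vd = 1.5 × 46 = 69.00 L
LD = Vd · C_target = 69.00 × 1.3 = 89.70 mg
CL = 11.6 mL/min × 60/1000 = 0.6960 L/h
Maintenance infusion rate = CL × Css = 0.6960 × 1.3 = 0.9048 mg/h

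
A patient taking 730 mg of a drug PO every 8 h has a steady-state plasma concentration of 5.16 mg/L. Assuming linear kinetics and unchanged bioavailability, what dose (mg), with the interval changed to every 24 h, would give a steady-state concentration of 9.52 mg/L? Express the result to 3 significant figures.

With linear kinetics, Css is proportional to dose rate (D/τ) at fixed clearance.
D₂ = D₁ × (Css,target / Css,current) × (τ₂/τ₁) = 730 × (9.52/5.16) × (24/8) = 4040 mg

4040 mg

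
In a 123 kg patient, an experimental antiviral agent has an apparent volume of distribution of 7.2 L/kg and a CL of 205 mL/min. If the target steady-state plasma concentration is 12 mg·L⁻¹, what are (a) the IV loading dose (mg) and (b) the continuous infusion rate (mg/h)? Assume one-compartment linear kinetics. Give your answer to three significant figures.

(a) 10600 mg; (b) 148 mg/h

Vd = 7.2 L/kg × 123 kg = 885.6 L
Loading dose = Vd × C = 885.6 × 12 = 10630 mg
Convert clearance: 205 mL/min × 60 min/h ÷ 1000 mL/L = 12.30 L/h
Maintenance: replace elimination → rate = CL × Css = 12.30 × 12 = 147.6 mg/h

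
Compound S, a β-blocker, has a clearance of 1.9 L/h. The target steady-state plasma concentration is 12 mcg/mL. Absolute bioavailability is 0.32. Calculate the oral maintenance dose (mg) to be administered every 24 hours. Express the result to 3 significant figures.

1710 mg

D = CL × Css × τ / F = 1.900 × 12 × 24 / 0.32 = 1710 mg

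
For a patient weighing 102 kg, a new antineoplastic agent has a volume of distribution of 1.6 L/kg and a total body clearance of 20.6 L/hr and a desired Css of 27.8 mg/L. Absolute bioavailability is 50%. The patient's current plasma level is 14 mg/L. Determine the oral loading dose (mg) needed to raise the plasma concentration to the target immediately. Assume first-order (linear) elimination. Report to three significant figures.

4500 mg

Vd(total) = 102 kg × 1.6 L/kg = 163.2 L
Concentration deficit ΔC = 27.8 − 14 = 13.80 mg/L
LD = Vd × ΔC / F = 163.2 × 13.80 / 0.5 = 4504 mg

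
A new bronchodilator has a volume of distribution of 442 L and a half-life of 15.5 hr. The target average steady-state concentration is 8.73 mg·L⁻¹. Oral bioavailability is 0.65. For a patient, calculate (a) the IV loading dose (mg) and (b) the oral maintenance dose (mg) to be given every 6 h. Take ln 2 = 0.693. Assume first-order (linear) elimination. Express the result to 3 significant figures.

(a) 3860 mg; (b) 1590 mg

LD = Vd × C = 442.0 × 8.73 = 3859 mg
CL = 0.693 × Vd / t½ = 0.693 × 442.0 / 15.5 = 19.76 L/h
D = CL × Css × τ / F = 19.76 × 8.73 × 6 / 0.65 = 1592 mg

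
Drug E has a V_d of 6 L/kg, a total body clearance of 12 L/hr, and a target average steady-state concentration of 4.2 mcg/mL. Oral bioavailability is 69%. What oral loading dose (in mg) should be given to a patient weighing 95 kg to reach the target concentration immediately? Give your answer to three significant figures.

Vd(total) = 95 kg × 6 L/kg = 570.0 L
The loading dose fills Vd to the target concentration.
LD = Vd × C / F = 570.0 × 4.200 / 0.69 = 3470 mg

3470 mg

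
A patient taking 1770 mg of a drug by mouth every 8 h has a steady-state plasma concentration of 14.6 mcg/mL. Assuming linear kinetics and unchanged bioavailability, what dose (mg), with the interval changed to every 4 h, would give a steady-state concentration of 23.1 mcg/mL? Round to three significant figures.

For first-order elimination, Css ∝ F·D/(CL·τ); F and CL are unchanged, so Css ∝ D/τ.
D₂ = D₁ × (Css,target / Css,current) × (τ₂/τ₁) = 1770 × (23.1/14.6) × (4/8) = 1400 mg

1400 mg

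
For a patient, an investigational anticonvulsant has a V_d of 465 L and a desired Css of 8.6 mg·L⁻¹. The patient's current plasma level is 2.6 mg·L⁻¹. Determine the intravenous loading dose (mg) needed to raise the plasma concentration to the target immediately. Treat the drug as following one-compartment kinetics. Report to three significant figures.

2790 mg

Concentration deficit ΔC = 8.6 − 2.6 = 6.000 mg/L
LD = Vd × ΔC = 465.0 × 6.000 = 2790 mg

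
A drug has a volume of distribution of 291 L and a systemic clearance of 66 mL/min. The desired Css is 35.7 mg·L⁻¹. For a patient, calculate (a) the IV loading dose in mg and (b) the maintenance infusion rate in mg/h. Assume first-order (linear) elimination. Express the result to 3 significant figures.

Loading: fill Vd to C_target → 291.0 L × 35.7 mg/L = 10390 mg
CL = 66 mL/min = 66 × 0.06 = 3.960 L/h
Infusion rate = 3.960 L/h × 35.7 mg/L = 141.4 mg/h

(a) 10400 mg; (b) 141 mg/h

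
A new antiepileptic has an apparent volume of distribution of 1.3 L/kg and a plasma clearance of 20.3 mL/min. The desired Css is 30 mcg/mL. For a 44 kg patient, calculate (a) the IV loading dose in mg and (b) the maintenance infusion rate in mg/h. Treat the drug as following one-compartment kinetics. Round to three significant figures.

Vd = 1.3 L/kg × 44 kg = 57.20 L
Loading dose = Vd × C = 57.20 × 30 = 1716 mg
CL = 20.3 mL/min = 20.3 × 0.06 = 1.218 L/h
Maintenance: replace elimination → rate = CL × Css = 1.218 × 30 = 36.54 mg/h

(a) 1720 mg; (b) 36.5 mg/h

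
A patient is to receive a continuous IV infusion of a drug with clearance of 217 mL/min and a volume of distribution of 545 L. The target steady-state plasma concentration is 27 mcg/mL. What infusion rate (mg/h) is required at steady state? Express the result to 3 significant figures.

CL = 217 mL/min × 60/1000 = 13.02 L/h
Rate = CL × Css = 13.02 × 27 = 351.5 mg/h

352 mg/h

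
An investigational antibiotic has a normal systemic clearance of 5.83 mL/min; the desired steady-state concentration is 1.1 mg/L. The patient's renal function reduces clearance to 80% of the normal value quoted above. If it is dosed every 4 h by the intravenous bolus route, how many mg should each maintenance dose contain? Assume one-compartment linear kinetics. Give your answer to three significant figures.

Convert clearance: 5.83 mL/min × 60 min/h ÷ 1000 mL/L = 0.3498 L/h
Patient clearance = 0.8 × 0.3498 = 0.2798 L/h
D = CL × Css × τ = 0.2798 × 1.1 × 4 = 1.231 mg

1.23 mg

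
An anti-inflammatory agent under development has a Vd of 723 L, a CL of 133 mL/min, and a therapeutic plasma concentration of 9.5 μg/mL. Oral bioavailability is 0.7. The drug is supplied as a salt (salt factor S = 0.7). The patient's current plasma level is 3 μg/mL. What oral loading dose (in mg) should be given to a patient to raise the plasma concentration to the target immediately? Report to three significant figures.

9590 mg

Concentration deficit ΔC = 9.5 − 3 = 6.500 mg/L
LD = Vd × ΔC / F / S = 723.0 × 6.500 / 0.7 / 0.7 = 9591 mg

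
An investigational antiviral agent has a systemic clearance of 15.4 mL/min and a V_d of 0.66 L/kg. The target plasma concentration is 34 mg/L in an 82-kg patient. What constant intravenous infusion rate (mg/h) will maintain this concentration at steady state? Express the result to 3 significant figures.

CL = 15.4 mL/min = 15.4 × 0.06 = 0.9240 L/h
At steady state, infusion rate equals elimination rate: rate in = CL × Css.
Infusion rate = CL · Css = 0.9240 L/h × 34 mg/L = 31.42 mg/h

31.4 mg/h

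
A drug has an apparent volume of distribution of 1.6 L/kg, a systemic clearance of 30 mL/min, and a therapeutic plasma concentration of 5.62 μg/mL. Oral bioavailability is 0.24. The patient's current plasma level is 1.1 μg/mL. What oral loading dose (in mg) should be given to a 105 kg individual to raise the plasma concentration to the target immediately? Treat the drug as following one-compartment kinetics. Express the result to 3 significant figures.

Total Vd = 1.6 × 105 = 168.0 L
The loading dose fills Vd to the target concentration.
Concentration deficit ΔC = 5.62 − 1.1 = 4.520 mg/L
LD = Vd × ΔC / F = 168.0 × 4.520 / 0.24 = 3164 mg

3160 mg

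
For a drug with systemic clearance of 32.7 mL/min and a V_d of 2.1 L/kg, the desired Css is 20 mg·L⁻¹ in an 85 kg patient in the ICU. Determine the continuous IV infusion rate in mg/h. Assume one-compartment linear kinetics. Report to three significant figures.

Convert clearance: 32.7 mL/min × 60 min/h ÷ 1000 mL/L = 1.962 L/h
R₀ = 1.962 × 20 = 39.24 mg/h

39.2 mg/h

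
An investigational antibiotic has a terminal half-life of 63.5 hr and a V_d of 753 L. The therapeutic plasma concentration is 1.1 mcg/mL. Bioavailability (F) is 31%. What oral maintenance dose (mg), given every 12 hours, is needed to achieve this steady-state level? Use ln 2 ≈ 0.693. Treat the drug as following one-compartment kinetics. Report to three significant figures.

k = 0.693/63.5 = 0.01091 h⁻¹, so CL = k·Vd = 0.01091 × 753.0 = 8.215 L/h
D = CL × Css × τ / F = 8.215 × 1.1 × 12 / 0.31 = 349.8 mg

350 mg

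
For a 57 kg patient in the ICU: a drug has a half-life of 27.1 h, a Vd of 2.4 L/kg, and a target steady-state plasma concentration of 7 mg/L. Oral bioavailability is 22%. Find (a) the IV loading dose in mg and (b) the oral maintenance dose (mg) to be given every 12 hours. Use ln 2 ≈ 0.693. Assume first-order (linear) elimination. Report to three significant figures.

(a) 958 mg; (b) 1340 mg

Total Vd = 2.4 × 57 = 136.8 L
LD = Vd × C = 136.8 × 7 = 957.6 mg
CL = 0.693 × Vd / t½ = 0.693 × 136.8 / 27.1 = 3.498 L/h
D = CL × Css × τ / F = 3.498 × 7 × 12 / 0.22 = 1336 mg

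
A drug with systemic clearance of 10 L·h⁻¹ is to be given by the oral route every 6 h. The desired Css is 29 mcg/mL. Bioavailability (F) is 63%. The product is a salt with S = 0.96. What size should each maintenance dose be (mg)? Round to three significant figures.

2880 mg

D = CL × Css × τ / F / S = 10.00 × 29 × 6 / 0.63 / 0.96 = 2877 mg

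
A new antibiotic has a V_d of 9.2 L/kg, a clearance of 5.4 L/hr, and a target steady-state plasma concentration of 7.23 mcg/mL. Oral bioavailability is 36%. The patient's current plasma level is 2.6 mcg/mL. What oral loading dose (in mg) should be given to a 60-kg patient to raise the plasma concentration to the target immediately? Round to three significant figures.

Total Vd = 9.2 × 60 = 552.0 L
Concentration deficit ΔC = 7.23 − 2.6 = 4.630 mg/L
LD = Vd × ΔC / F = 552.0 × 4.630 / 0.36 = 7099 mg

7100 mg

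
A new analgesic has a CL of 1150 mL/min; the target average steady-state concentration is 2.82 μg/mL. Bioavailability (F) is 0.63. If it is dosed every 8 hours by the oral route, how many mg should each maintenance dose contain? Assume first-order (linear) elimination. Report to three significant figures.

2470 mg

Convert clearance: 1150 mL/min × 60 min/h ÷ 1000 mL/L = 69.00 L/h
D = CL × Css × τ / F = 69.00 × 2.82 × 8 / 0.63 = 2471 mg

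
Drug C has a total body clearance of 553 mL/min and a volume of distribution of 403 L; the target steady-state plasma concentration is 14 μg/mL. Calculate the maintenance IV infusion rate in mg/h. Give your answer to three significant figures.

465 mg/h

CL = 553 mL/min = 553 × 0.06 = 33.18 L/h
Infusion rate = CL · Css = 33.18 L/h × 14 mg/L = 464.5 mg/h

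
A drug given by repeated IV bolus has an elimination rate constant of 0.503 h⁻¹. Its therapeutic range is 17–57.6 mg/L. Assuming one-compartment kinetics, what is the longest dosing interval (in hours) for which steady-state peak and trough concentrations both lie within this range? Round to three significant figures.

2.43 h

Between IV bolus doses, concentration decays as C = C₀·e^(−kτ), so C_peak/C_trough = e^(kτ).
τ_max = ln(C_peak/C_trough) / k = ln(57.6/17) / 0.5030 = 1.220 / 0.5030 = 2.425 h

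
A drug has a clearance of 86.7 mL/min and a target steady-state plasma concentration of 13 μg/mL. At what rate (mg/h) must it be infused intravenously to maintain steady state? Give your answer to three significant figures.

67.6 mg/h

Convert clearance: 86.7 mL/min × 60 min/h ÷ 1000 mL/L = 5.202 L/h
At steady state, infusion rate equals elimination rate: rate in = CL × Css.
Rate = CL × Css = 5.202 × 13 = 67.63 mg/h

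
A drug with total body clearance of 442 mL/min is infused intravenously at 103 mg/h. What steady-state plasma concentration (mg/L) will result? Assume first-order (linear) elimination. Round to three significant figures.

3.88 mg/L

CL = 442 mL/min = 442 × 0.06 = 26.52 L/h
Css = rate / CL = 103 / 26.52 = 3.884 mg/L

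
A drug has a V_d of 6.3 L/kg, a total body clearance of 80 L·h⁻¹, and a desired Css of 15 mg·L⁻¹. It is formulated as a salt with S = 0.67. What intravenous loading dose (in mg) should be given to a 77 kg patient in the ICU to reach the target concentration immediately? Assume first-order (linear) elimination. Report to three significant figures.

Total Vd = 6.3 × 77 = 485.1 L
Loading dose depends on Vd (not clearance): it fills the distribution volume.
LD = Vd × C / S = 485.1 × 15.00 / 0.67 = 10860 mg

10900 mg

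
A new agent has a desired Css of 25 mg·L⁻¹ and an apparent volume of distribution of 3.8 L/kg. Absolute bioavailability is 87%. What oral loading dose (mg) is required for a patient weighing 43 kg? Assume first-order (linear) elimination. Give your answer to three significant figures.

Vd(total) = 43 kg × 3.8 L/kg = 163.4 L
LD = Vd × C / F = 163.4 × 25.00 / 0.87 = 4695 mg

4700 mg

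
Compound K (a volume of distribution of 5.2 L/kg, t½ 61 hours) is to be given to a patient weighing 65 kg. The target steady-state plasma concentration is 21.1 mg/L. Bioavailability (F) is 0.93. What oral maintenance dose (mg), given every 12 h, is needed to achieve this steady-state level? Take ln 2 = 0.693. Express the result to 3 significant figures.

1050 mg

Vd = 5.2 L/kg × 65 kg = 338.0 L
CL = ln 2 · Vd / t½ = 0.693 × 338.0 / 61 = 3.840 L/h
D = CL × Css × τ / F = 3.840 × 21.1 × 12 / 0.93 = 1045 mg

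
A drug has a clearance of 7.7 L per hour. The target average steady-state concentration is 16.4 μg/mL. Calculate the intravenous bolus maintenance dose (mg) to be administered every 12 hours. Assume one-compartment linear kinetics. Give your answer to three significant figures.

D = CL × Css × τ = 7.700 × 16.4 × 12 = 1515 mg

1520 mg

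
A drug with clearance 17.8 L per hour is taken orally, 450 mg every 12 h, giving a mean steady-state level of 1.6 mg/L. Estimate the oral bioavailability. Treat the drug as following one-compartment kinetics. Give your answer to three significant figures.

F·D/τ = CL·Css at steady state → F = CL·Css·τ / D.
F = 17.8 × 1.6 × 12 / 450 = 0.759

0.759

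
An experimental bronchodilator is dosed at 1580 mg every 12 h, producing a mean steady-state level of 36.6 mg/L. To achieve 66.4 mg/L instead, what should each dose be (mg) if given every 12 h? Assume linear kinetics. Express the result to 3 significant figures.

2870 mg

For first-order elimination, Css ∝ F·D/(CL·τ); F and CL are unchanged, so Css ∝ D/τ.
D₂ = D₁ × (Css,target / Css,current) = 1580 × 66.4/36.6 = 2866 mg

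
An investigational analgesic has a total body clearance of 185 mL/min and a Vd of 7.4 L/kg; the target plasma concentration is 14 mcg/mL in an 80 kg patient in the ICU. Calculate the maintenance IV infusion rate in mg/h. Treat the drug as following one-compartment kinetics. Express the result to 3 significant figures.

CL = 185 mL/min × 60/1000 = 11.10 L/h
Infusion rate = CL · Css = 11.10 L/h × 14 mg/L = 155.4 mg/h

155 mg/h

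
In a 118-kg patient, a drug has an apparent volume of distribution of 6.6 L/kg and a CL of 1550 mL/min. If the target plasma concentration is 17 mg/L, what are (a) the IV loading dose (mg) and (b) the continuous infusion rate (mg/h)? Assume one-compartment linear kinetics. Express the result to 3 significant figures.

(a) 13200 mg; (b) 1580 mg/h

Vd(total) = 118 kg × 6.6 L/kg = 778.8 L
LD = Vd · C_target = 778.8 × 17 = 13240 mg
Convert clearance: 1550 mL/min × 60 min/h ÷ 1000 mL/L = 93.00 L/h
Maintenance: replace elimination → rate = CL × Css = 93.00 × 17 = 1581 mg/h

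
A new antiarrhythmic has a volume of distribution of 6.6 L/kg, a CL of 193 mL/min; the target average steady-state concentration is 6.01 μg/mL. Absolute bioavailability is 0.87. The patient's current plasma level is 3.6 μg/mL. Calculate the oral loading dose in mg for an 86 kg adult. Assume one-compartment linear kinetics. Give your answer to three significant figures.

Total Vd = 6.6 × 86 = 567.6 L
Concentration deficit ΔC = 6.01 − 3.6 = 2.410 mg/L
LD = Vd × ΔC / F = 567.6 × 2.410 / 0.87 = 1572 mg

1570 mg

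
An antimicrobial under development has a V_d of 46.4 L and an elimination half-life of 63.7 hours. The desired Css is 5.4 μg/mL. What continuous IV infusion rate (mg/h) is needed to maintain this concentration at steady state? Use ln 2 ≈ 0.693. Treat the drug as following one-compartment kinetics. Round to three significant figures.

k = 0.693/63.7 = 0.01088 h⁻¹, so CL = k·Vd = 0.01088 × 46.40 = 0.5048 L/h
Infusion rate = CL × Css = 0.5048 × 5.4 = 2.726 mg/h

2.73 mg/h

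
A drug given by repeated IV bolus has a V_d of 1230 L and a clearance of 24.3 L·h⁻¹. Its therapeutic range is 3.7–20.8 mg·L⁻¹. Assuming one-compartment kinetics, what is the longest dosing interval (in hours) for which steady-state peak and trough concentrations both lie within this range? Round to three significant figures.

87.4 h

k = CL / Vd = 24.30 / 1230 = 0.01976 h⁻¹
Between IV bolus doses, concentration decays as C = C₀·e^(−kτ), so C_peak/C_trough = e^(kτ).
τ_max = ln(C_peak/C_trough) / k = ln(20.8/3.7) / 0.01976 = 1.727 / 0.01976 = 87.40 h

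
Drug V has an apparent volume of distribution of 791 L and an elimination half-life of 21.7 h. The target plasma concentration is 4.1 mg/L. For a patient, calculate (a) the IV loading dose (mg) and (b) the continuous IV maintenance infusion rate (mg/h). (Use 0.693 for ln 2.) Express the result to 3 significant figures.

(a) 3240 mg; (b) 104 mg/h

LD = Vd × C = 791.0 × 4.1 = 3243 mg
CL = 0.693 × Vd / t½ = 0.693 × 791.0 / 21.7 = 25.26 L/h
Infusion rate = CL × Css = 25.26 × 4.1 = 103.6 mg/h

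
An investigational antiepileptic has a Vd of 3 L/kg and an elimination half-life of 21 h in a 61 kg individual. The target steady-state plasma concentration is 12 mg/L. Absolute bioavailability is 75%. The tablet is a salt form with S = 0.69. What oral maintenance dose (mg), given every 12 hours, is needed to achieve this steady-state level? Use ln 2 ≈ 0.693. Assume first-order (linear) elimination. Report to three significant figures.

Vd(total) = 61 kg × 3 L/kg = 183.0 L
CL = ln 2 · Vd / t½ = 0.693 × 183.0 / 21 = 6.039 L/h
D = CL × Css × τ / F / S = 6.039 × 12 × 12 / 0.75 / 0.69 = 1680 mg

1680 mg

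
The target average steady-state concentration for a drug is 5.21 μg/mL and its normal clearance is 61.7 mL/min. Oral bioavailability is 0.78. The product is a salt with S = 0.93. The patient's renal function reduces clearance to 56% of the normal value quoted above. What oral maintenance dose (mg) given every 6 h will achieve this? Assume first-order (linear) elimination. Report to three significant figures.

89.3 mg

Convert clearance: 61.7 mL/min × 60 min/h ÷ 1000 mL/L = 3.702 L/h
Patient clearance = 0.56 × 3.702 = 2.073 L/h
D = CL × Css × τ / F / S = 2.073 × 5.21 × 6 / 0.78 / 0.93 = 89.33 mg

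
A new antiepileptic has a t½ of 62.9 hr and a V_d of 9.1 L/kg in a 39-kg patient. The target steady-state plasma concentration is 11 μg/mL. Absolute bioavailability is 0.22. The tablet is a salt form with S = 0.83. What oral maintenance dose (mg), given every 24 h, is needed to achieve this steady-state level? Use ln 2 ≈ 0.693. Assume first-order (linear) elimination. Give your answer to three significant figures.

5650 mg

Vd = 9.1 L/kg × 39 kg = 354.9 L
CL = ln 2 · Vd / t½ = 0.693 × 354.9 / 62.9 = 3.910 L/h
D = CL × Css × τ / F / S = 3.910 × 11 × 24 / 0.22 / 0.83 = 5653 mg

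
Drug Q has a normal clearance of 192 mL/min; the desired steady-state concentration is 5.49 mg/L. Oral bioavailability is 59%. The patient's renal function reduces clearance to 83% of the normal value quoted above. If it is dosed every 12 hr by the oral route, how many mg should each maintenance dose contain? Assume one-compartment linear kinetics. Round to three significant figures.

1070 mg

CL = 192 mL/min × 60/1000 = 11.52 L/h
Patient clearance = 0.83 × 11.52 = 9.562 L/h
D = CL × Css × τ / F = 9.562 × 5.49 × 12 / 0.59 = 1068 mg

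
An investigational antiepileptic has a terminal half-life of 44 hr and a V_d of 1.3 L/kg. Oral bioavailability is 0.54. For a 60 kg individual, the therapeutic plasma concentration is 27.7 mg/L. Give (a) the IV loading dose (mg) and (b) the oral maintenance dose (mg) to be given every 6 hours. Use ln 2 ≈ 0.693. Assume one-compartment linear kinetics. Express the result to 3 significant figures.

(a) 2160 mg; (b) 378 mg

Vd = 1.3 L/kg × 60 kg = 78.00 L
LD = Vd × C = 78.00 × 27.7 = 2161 mg
CL = 0.693 × Vd / t½ = 0.693 × 78.00 / 44 = 1.229 L/h
D = CL × Css × τ / F = 1.229 × 27.7 × 6 / 0.54 = 378.3 mg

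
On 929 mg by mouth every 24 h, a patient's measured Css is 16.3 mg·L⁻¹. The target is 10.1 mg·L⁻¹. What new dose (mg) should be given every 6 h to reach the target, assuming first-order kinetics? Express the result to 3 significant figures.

144 mg

With linear kinetics, Css is proportional to dose rate (D/τ) at fixed clearance.
D₂ = D₁ × (Css,target / Css,current) × (τ₂/τ₁) = 929 × (10.1/16.3) × (6/24) = 143.9 mg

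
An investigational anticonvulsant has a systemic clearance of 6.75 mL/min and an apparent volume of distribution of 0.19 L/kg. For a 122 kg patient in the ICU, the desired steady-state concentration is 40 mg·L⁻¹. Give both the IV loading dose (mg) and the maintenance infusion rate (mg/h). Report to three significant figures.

(a) 927 mg; (b) 16.2 mg/h

Total Vd = 0.19 × 122 = 23.18 L
LD = Vd · C_target = 23.18 × 40 = 927.2 mg
CL = 6.75 mL/min = 6.75 × 0.06 = 0.4050 L/h
Maintenance: replace elimination → rate = CL × Css = 0.4050 × 40 = 16.20 mg/h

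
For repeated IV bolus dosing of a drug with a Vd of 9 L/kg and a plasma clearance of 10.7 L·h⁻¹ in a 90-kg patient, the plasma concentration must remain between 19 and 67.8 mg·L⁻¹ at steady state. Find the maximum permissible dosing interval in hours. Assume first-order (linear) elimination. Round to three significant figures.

96.3 h

Vd(total) = 90 kg × 9 L/kg = 810.0 L
k = CL / Vd = 10.70 / 810.0 = 0.01321 h⁻¹
Between IV bolus doses, concentration decays as C = C₀·e^(−kτ), so C_peak/C_trough = e^(kτ).
τ_max = ln(C_peak/C_trough) / k = ln(67.8/19) / 0.01321 = 1.272 / 0.01321 = 96.29 h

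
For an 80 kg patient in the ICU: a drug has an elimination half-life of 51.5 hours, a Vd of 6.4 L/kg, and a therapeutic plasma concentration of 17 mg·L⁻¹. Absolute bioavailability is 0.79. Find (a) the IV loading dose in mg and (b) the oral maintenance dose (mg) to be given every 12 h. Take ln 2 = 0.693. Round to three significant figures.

Vd(total) = 80 kg × 6.4 L/kg = 512.0 L
LD = Vd × C = 512.0 × 17 = 8704 mg
CL = 0.693 × Vd / t½ = 0.693 × 512.0 / 51.5 = 6.890 L/h
D = CL × Css × τ / F = 6.890 × 17 × 12 / 0.79 = 1779 mg

(a) 8700 mg; (b) 1780 mg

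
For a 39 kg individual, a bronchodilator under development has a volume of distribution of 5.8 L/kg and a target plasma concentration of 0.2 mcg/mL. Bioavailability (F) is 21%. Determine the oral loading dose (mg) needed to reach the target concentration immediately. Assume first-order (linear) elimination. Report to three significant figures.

Vd(total) = 39 kg × 5.8 L/kg = 226.2 L
LD = Vd × C / F = 226.2 × 0.2000 / 0.21 = 215.4 mg

215 mg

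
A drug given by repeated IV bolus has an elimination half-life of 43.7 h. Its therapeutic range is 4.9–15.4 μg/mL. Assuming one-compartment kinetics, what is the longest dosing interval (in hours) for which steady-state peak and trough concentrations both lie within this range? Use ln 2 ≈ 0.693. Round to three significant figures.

72.2 h

k = 0.693 / t½ = 0.693 / 43.7 = 0.01586 h⁻¹
Between IV bolus doses, concentration decays as C = C₀·e^(−kτ), so C_peak/C_trough = e^(kτ).
τ_max = ln(C_peak/C_trough) / k = ln(15.4/4.9) / 0.01586 = 1.145 / 0.01586 = 72.19 h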